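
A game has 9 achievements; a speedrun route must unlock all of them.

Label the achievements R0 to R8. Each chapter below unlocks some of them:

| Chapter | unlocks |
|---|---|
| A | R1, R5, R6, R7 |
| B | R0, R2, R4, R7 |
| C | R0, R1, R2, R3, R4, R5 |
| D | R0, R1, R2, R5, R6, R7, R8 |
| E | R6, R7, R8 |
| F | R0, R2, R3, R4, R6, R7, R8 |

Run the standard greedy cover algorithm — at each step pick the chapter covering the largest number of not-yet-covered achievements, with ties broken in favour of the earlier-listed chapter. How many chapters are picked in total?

2

Greedy: pick D (covers 7 new) → pick C (covers 2 new). Total picks: 2.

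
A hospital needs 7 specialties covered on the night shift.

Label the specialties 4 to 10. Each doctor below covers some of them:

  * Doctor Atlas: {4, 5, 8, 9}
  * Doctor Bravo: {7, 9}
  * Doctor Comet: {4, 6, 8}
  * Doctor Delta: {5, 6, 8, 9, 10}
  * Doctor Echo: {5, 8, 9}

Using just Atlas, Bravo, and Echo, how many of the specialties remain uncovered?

Union of Atlas, Bravo, Echo = {4, 5, 7, 8, 9}.
Not covered: 6, 10 — 2 specialties.

2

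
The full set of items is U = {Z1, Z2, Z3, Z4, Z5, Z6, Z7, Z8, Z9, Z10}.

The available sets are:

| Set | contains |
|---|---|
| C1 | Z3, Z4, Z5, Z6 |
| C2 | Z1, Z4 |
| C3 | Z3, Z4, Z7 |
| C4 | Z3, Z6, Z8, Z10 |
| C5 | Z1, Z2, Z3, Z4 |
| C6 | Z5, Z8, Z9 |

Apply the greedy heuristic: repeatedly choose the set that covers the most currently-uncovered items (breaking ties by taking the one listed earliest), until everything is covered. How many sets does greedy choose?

Greedy: pick C1 (covers 4 new) → pick C4 (covers 2 new) → pick C5 (covers 2 new) → pick C3 (covers 1 new) → pick C6 (covers 1 new). Total picks: 5.
(The true minimum cover uses only 4 sets, so greedy is not optimal here.)

5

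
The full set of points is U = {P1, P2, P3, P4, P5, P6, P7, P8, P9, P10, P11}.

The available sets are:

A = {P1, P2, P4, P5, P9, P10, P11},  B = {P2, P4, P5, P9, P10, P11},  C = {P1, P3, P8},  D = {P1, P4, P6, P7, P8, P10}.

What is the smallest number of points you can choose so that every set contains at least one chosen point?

The 2 points {P3, P10} hit every set.
The sets B, C are pairwise disjoint, so any hitting set needs a separate point for each — at least 2. Hence 2 is optimal.

2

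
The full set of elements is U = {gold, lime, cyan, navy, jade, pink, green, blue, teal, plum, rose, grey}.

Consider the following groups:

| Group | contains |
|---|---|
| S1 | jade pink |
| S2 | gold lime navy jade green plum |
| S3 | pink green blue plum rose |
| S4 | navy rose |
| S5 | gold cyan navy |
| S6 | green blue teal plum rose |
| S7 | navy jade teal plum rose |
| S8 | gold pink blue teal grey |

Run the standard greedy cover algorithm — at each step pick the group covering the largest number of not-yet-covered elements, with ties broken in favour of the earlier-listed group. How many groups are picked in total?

Greedy: pick S2 (covers 6 new) → pick S8 (covers 4 new) → pick S3 (covers 1 new) → pick S5 (covers 1 new). Total picks: 4.

4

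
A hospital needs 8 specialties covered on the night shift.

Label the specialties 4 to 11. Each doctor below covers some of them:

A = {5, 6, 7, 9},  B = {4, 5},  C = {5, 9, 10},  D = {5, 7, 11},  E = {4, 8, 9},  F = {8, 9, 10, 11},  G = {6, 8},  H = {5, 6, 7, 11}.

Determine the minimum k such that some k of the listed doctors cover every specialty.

A and B and F together: A ∪ B ∪ F = {4, 5, 6, 7, 8, 9, 10, 11} — every specialty is covered.
No 2 of the 8 doctors cover everything (all 28 combinations miss at least one specialty), so 3 is optimal.

3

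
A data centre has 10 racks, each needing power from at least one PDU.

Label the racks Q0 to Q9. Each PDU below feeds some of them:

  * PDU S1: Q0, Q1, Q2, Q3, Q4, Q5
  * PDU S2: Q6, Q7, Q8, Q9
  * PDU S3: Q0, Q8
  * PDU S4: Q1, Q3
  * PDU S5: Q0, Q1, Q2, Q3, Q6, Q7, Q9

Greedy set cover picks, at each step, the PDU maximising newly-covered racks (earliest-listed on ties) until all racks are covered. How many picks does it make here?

3

Greedy: pick S5 (covers 7 new) → pick S1 (covers 2 new) → pick S2 (covers 1 new). Total picks: 3.
(The true minimum cover uses only 2 PDUs, so greedy is not optimal here.)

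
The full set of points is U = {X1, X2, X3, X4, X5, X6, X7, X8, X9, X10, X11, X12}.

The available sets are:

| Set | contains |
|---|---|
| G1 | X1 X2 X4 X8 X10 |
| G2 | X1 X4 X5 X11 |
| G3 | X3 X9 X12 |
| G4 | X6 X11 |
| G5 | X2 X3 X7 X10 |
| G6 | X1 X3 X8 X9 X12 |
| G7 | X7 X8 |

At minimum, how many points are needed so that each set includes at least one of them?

Take H = {X3, X8, X11}. Each listed set contains at least one of these, so H is a hitting set of size 3.
The sets G3, G4, G7 are pairwise disjoint, so any hitting set needs a separate point for each — at least 3. Hence 3 is optimal.

3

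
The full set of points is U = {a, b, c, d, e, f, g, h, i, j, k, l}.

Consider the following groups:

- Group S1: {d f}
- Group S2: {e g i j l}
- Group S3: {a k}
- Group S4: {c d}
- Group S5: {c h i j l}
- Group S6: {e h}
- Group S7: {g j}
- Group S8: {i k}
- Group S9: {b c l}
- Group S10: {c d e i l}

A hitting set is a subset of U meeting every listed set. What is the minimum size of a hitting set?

T = {c, d, e, j, k} meets every group (each contains at least one member of T), and |T| = 5.
The groups S1, S3, S6, S7, S9 are pairwise disjoint, so any hitting set needs a separate point for each — at least 5. Hence 5 is optimal.

5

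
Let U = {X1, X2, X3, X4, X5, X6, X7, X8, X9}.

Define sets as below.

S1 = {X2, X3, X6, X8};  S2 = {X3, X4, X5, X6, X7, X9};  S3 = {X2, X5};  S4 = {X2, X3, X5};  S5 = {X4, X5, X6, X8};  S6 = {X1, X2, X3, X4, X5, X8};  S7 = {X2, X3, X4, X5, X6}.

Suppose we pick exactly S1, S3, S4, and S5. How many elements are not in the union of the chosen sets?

3

Union of S1, S3, S4, S5 = {X2, X3, X4, X5, X6, X8}.
Not covered: X1, X7, X9 — 3 elements.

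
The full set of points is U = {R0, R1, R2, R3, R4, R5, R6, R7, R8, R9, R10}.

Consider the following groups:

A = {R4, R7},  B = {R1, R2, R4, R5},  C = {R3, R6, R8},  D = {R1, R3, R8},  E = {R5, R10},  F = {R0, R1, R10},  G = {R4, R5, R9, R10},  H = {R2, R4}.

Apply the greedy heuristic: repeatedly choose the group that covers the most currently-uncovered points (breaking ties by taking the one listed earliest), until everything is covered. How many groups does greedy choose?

5

Greedy: pick B (covers 4 new) → pick C (covers 3 new) → pick F (covers 2 new) → pick A (covers 1 new) → pick G (covers 1 new). Total picks: 5.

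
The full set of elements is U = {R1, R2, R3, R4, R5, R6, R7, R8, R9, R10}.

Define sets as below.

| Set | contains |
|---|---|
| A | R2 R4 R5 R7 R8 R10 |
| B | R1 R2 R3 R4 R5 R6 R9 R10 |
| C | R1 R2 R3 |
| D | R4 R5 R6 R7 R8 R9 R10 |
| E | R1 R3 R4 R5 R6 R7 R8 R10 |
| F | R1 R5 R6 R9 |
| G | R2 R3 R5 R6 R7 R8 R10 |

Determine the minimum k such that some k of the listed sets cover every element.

2

A and B cover everything between them: the union {R1, R2, R3, R4, R5, R6, R7, R8, R9, R10} is all of U.
No single set has all 10 elements (the largest, B, has 8), so 2 is optimal.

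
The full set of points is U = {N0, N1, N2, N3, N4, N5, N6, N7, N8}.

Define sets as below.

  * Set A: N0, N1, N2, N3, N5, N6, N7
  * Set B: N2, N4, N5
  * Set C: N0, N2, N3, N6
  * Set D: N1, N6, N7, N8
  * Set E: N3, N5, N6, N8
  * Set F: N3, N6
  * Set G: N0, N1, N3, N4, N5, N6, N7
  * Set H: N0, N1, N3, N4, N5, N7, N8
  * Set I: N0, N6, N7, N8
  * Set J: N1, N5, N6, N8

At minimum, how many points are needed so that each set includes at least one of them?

T = {N5, N6} meets every set (each contains at least one member of T), and |T| = 2.
The sets B, D are pairwise disjoint, so any hitting set needs a separate point for each — at least 2. Hence 2 is optimal.

2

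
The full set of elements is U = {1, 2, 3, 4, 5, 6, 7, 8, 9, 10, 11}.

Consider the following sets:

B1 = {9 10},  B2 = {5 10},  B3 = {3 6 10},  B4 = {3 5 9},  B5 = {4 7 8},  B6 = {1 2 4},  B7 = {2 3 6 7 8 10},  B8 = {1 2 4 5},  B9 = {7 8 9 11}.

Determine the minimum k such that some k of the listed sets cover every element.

B3, B8, and B9 cover everything between them: the union {1, 2, 3, 4, 5, 6, 7, 8, 9, 10, 11} is all of U.
Only B9 contains 11, so B9 is forced; the remaining 7 elements need at least 2 more sets (each remaining set adds at most 4) — so at least 3 sets are needed, and 3 is optimal.

3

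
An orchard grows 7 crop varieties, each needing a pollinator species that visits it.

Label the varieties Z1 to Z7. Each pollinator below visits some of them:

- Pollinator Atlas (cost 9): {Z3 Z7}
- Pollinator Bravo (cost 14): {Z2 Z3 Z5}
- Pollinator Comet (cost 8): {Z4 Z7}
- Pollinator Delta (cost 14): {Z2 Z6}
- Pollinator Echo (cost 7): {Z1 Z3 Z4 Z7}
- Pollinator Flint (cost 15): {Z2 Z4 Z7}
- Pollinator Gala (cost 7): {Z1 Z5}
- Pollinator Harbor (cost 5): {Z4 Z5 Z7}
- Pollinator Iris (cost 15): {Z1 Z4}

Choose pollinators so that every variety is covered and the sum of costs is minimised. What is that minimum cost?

26

Delta, Echo, Harbor together cover every variety (Delta ∪ Echo ∪ Harbor = {Z1, Z2, Z3, Z4, Z5, Z6, Z7}); total cost 14 + 7 + 5 = 26.
No covering selection has total cost below 26.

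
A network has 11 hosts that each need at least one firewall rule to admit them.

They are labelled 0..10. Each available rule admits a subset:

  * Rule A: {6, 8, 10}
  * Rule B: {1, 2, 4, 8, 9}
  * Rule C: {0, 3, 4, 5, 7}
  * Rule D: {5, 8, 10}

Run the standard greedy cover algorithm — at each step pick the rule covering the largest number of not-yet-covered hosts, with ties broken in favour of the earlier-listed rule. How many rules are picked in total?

3

Greedy: pick B (covers 5 new) → pick C (covers 4 new) → pick A (covers 2 new). Total picks: 3.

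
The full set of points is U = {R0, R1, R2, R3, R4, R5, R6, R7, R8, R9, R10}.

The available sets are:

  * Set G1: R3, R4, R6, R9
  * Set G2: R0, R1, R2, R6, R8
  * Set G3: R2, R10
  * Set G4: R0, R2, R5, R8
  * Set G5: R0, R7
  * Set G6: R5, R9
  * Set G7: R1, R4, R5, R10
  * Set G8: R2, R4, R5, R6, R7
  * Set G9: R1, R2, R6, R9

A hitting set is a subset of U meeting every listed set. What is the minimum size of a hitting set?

Take H = {R0, R6, R9, R10}. Each listed set contains at least one of these, so H is a hitting set of size 4.
No choice of 3 points meets every set, so 4 is the minimum.

4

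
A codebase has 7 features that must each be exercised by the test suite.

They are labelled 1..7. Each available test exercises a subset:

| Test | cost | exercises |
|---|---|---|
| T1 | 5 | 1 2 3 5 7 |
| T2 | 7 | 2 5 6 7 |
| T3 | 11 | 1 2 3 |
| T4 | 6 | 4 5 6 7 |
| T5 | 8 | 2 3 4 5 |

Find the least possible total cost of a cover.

T1, T4 together cover every feature (T1 ∪ T4 = {1, 2, 3, 4, 5, 6, 7}); total cost 5 + 6 = 11.
No covering selection has total cost below 11.

11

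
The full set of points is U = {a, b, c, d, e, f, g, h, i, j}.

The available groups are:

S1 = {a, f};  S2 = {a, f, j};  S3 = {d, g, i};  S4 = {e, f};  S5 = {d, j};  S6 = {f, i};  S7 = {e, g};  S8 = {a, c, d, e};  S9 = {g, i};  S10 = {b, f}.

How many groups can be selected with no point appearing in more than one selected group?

S5, S6, S7 are pairwise disjoint (S5={d,j}; S6={f,i}; S7={e,g}).
Every remaining group overlaps one of these, and no 4 of the listed groups are pairwise disjoint, so 3 is the maximum.

3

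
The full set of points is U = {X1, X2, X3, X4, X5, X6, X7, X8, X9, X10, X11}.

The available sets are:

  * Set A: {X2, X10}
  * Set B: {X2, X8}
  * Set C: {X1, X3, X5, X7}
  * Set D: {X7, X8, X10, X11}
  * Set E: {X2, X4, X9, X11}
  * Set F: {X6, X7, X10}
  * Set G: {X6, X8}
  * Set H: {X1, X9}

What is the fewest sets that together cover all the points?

4

C and E and F and G together: C ∪ E ∪ F ∪ G = {X1, X2, X3, X4, X5, X6, X7, X8, X9, X10, X11} — every point is covered.
No 3 of the 8 sets cover everything (all 56 combinations miss at least one point), so 4 is optimal.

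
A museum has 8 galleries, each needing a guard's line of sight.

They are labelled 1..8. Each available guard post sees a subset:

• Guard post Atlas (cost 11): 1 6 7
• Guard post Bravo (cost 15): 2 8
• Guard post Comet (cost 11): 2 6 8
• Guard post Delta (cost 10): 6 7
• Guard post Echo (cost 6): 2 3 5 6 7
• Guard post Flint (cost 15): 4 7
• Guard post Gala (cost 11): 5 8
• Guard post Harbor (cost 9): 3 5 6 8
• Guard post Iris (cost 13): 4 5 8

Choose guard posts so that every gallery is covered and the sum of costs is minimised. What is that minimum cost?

30

Atlas, Echo, Iris together cover every gallery (Atlas ∪ Echo ∪ Iris = {1, 2, 3, 4, 5, 6, 7, 8}); total cost 11 + 6 + 13 = 30.
No covering selection has total cost below 30.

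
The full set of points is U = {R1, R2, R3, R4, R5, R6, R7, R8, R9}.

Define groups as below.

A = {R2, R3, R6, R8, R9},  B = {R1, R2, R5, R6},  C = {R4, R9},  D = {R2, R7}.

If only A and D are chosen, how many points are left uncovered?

3

Union of A, D = {R2, R3, R6, R7, R8, R9}.
Not covered: R1, R4, R5 — 3 points.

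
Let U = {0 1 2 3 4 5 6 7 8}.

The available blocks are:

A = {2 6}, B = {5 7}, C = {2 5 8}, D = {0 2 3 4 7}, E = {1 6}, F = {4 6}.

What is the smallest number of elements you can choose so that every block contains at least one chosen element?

3

The 3 elements {3, 5, 6} hit every block.
No choice of 2 elements meets every block, so 3 is the minimum.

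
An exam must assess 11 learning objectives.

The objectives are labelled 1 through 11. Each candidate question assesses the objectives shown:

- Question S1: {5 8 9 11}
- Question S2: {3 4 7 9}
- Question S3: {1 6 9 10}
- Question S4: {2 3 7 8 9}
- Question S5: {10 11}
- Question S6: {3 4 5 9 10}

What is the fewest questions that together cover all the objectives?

S1 and S2 and S3 and S4 together: S1 ∪ S2 ∪ S3 ∪ S4 = {1, 2, 3, 4, 5, 6, 7, 8, 9, 10, 11} — every objective is covered.
No 3 of the 6 questions cover everything (all 20 combinations miss at least one objective), so 4 is optimal.

4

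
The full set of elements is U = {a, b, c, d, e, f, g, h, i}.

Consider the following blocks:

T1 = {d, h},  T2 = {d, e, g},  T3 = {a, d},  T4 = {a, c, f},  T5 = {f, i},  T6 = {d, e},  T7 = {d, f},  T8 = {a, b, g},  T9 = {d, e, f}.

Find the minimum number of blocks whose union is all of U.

T1, T4, T5, T8, and T9 cover everything between them: the union {a, b, c, d, e, f, g, h, i} is all of U.
No 4 of the 9 blocks cover everything (all 126 combinations miss at least one element), so 5 is optimal.

5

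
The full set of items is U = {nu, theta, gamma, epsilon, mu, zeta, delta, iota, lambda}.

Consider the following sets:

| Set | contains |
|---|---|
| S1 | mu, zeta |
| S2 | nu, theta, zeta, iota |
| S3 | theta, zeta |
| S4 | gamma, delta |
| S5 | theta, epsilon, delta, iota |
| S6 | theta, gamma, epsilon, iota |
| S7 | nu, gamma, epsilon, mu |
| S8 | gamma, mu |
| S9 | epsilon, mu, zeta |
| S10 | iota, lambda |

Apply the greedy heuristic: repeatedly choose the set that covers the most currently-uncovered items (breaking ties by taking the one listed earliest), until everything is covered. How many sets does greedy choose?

4

Greedy: pick S2 (covers 4 new) → pick S7 (covers 3 new) → pick S4 (covers 1 new) → pick S10 (covers 1 new). Total picks: 4.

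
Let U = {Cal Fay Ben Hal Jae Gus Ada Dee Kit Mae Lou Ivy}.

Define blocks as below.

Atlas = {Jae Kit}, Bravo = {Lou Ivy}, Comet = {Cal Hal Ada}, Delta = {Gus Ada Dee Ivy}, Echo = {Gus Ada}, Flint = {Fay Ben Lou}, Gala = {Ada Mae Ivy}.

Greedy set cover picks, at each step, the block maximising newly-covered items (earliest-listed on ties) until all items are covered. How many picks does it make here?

5

Greedy: pick Delta (covers 4 new) → pick Flint (covers 3 new) → pick Atlas (covers 2 new) → pick Comet (covers 2 new) → pick Gala (covers 1 new). Total picks: 5.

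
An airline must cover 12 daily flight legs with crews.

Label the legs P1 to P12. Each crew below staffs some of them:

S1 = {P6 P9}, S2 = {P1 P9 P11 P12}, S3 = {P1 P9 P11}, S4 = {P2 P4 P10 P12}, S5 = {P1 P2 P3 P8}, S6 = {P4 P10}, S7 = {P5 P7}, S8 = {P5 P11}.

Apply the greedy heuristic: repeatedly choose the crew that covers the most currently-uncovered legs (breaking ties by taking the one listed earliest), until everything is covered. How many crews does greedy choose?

5

Greedy: pick S2 (covers 4 new) → pick S4 (covers 3 new) → pick S5 (covers 2 new) → pick S7 (covers 2 new) → pick S1 (covers 1 new). Total picks: 5.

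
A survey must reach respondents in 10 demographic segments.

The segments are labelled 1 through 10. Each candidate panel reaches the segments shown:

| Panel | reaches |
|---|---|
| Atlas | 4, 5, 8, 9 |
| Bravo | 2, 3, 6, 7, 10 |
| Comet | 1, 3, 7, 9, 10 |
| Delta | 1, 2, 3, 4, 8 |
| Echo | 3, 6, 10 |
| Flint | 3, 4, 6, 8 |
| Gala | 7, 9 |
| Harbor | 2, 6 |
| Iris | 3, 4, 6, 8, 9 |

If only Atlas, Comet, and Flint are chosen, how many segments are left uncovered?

1

Union of Atlas, Comet, Flint = {1, 3, 4, 5, 6, 7, 8, 9, 10}.
Not covered: 2 — 1 segment.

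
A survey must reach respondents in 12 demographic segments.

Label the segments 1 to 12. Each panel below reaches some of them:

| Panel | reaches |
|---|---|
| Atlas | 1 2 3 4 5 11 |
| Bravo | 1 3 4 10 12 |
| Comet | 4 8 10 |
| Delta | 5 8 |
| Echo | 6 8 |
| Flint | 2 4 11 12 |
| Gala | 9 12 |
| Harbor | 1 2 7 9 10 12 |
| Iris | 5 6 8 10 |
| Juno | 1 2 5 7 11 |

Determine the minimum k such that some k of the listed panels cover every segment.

3

Take {Atlas, Echo, Harbor}. Their union is {1, 2, 3, 4, 5, 6, 7, 8, 9, 10, 11, 12}, which is all 12 segments.
No 2 of the 10 panels cover everything (all 45 combinations miss at least one segment), so 3 is optimal.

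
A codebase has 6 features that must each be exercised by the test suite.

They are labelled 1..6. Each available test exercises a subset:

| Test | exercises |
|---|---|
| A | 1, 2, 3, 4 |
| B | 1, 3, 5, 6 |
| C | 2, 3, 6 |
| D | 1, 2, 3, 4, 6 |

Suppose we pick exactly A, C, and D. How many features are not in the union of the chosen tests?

1

Union of A, C, D = {1, 2, 3, 4, 6}.
Not covered: 5 — 1 feature.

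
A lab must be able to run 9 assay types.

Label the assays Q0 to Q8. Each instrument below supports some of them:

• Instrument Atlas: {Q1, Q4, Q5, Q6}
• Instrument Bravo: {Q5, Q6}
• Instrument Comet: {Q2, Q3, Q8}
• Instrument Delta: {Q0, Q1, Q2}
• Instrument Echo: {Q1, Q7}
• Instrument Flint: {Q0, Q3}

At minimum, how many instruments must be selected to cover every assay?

Atlas and Comet and Delta and Echo together: Atlas ∪ Comet ∪ Delta ∪ Echo = {Q0, Q1, Q2, Q3, Q4, Q5, Q6, Q7, Q8} — every assay is covered.
Only Echo contains Q7, so Echo is forced; the remaining 7 assays need at least 3 more instruments (each remaining instrument adds at most 3) — so at least 4 instruments are needed, and 4 is optimal.

4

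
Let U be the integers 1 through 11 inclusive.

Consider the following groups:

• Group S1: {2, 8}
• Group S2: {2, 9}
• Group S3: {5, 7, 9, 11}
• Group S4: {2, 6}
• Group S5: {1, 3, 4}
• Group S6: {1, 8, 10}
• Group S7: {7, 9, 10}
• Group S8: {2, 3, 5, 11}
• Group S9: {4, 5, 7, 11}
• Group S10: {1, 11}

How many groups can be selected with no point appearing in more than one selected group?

S1, S5, S7 are pairwise disjoint (S1={2,8}; S5={1,3,4}; S7={7,9,10}).
Every remaining group overlaps one of these, and no 4 of the listed groups are pairwise disjoint, so 3 is the maximum.

3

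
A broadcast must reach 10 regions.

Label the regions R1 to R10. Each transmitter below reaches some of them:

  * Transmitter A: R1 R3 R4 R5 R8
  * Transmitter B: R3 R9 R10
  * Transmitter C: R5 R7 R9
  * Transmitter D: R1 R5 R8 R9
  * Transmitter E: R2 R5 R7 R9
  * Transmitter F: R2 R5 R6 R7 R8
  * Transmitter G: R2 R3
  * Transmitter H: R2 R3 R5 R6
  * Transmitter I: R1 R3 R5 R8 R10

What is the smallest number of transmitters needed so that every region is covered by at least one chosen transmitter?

A and B and F together: A ∪ B ∪ F = {R1, R2, R3, R4, R5, R6, R7, R8, R9, R10} — every region is covered.
Only A contains R4, so A is forced; the remaining 5 regions need at least 2 more transmitters (each remaining transmitter adds at most 3) — so at least 3 transmitters are needed, and 3 is optimal.

3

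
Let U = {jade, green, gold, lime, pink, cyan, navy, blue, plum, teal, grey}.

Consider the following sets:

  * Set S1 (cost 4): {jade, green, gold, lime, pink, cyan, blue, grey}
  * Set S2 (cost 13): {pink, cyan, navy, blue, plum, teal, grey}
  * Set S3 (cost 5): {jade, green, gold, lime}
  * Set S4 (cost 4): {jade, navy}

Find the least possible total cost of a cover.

17

S1, S2 together cover every item (S1 ∪ S2 = {jade, green, gold, lime, pink, cyan, navy, blue, plum, teal, grey}); total cost 4 + 13 = 17.
The greedy pick S1, S4, S2 costs 21; no covering selection beats 17.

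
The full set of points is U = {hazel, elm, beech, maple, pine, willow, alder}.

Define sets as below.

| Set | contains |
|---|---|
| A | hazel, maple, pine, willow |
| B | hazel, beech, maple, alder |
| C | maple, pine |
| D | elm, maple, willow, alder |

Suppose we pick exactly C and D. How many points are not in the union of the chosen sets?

2

Union of C, D = {elm, maple, pine, willow, alder}.
Not covered: hazel, beech — 2 points.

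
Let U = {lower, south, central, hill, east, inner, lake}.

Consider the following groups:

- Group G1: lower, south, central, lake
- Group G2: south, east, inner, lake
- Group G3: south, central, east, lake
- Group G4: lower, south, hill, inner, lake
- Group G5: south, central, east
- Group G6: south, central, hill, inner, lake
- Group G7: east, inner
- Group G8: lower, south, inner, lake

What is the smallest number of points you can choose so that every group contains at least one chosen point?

Take H = {central, inner}. Each listed group contains at least one of these, so H is a hitting set of size 2.
The groups G1, G7 are pairwise disjoint, so any hitting set needs a separate point for each — at least 2. Hence 2 is optimal.

2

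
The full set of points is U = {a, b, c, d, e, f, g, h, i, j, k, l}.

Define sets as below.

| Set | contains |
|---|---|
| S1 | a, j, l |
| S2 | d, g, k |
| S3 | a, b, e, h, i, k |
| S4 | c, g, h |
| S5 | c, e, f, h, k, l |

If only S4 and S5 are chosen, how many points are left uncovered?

Union of S4, S5 = {c, e, f, g, h, k, l}.
Not covered: a, b, d, i, j — 5 points.

5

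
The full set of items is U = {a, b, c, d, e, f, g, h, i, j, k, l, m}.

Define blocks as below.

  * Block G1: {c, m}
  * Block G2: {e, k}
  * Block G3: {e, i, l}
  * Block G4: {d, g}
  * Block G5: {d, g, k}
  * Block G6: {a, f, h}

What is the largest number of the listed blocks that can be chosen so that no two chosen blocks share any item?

G1, G2, G4, G6 are pairwise disjoint (G1={c,m}; G2={e,k}; G4={d,g}; G6={a,f,h}).
Every remaining block overlaps one of these, and no 5 of the listed blocks are pairwise disjoint, so 4 is the maximum.

4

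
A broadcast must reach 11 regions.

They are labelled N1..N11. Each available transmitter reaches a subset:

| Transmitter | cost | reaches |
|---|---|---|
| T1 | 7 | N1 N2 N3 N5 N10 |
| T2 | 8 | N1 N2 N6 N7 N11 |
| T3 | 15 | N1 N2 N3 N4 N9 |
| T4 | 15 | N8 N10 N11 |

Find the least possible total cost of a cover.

45

T1, T2, T3, T4 together cover every region (T1 ∪ T2 ∪ T3 ∪ T4 = {N1, N2, N3, N4, N5, N6, N7, N8, N9, N10, N11}); total cost 7 + 8 + 15 + 15 = 45.
No covering selection has total cost below 45.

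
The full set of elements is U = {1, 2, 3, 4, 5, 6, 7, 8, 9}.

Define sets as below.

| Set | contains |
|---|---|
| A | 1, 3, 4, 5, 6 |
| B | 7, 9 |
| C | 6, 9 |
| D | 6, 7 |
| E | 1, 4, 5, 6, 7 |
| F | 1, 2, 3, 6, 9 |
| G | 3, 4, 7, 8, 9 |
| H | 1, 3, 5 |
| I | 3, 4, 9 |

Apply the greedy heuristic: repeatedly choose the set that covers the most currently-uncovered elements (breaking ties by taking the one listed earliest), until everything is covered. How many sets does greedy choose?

Greedy: pick A (covers 5 new) → pick G (covers 3 new) → pick F (covers 1 new). Total picks: 3.

3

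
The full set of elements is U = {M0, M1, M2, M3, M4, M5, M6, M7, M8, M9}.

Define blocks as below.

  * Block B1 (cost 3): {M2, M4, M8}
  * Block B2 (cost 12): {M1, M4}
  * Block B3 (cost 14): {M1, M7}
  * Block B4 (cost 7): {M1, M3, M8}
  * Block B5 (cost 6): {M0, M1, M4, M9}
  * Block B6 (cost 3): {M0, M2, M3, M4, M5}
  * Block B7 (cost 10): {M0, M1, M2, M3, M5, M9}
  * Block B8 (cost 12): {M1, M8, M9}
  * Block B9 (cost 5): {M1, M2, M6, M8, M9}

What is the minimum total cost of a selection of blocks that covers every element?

B3, B6, B9 together cover every element (B3 ∪ B6 ∪ B9 = {M0, M1, M2, M3, M4, M5, M6, M7, M8, M9}); total cost 14 + 3 + 5 = 22.
No covering selection has total cost below 22.

22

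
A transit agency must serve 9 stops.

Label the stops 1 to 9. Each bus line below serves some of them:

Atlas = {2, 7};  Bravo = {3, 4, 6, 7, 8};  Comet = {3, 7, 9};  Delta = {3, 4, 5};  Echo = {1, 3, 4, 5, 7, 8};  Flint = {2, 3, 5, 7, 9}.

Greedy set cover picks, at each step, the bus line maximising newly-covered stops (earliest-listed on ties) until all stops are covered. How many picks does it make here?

3

Greedy: pick Echo (covers 6 new) → pick Flint (covers 2 new) → pick Bravo (covers 1 new). Total picks: 3.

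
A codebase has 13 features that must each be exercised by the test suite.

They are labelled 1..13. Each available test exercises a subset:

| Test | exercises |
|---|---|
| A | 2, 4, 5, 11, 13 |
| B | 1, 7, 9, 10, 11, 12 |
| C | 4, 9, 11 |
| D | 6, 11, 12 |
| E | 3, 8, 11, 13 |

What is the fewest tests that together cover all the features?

A and B and D and E together: A ∪ B ∪ D ∪ E = {1, 2, 3, 4, 5, 6, 7, 8, 9, 10, 11, 12, 13} — every feature is covered.
Only D contains 6, so D is forced; the remaining 10 features need at least 3 more tests (each remaining test adds at most 4) — so at least 4 tests are needed, and 4 is optimal.

4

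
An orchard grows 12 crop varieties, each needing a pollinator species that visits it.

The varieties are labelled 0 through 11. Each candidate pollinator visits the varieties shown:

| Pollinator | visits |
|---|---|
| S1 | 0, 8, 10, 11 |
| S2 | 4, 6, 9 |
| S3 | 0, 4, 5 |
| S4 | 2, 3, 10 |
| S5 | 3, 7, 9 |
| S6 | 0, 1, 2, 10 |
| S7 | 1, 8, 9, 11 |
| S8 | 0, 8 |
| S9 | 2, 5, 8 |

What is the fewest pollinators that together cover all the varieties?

S1 and S2 and S3 and S5 and S6 together: S1 ∪ S2 ∪ S3 ∪ S5 ∪ S6 = {0, 1, 2, 3, 4, 5, 6, 7, 8, 9, 10, 11} — every variety is covered.
No 4 of the 9 pollinators cover everything (all 126 combinations miss at least one variety), so 5 is optimal.

5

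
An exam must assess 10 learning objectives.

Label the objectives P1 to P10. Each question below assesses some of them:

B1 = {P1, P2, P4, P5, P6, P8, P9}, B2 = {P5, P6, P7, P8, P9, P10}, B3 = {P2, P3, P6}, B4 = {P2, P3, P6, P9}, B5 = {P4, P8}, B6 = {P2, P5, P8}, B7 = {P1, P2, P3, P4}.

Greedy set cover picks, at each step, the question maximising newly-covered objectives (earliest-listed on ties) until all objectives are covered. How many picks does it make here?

3

Greedy: pick B1 (covers 7 new) → pick B2 (covers 2 new) → pick B3 (covers 1 new). Total picks: 3.
(The true minimum cover uses only 2 questions, so greedy is not optimal here.)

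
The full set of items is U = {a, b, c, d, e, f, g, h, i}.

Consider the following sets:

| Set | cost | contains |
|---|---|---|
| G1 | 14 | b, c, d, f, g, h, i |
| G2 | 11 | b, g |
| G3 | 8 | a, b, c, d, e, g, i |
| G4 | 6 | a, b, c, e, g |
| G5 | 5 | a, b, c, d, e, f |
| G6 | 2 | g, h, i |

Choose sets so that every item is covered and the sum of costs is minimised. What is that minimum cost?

7

G5, G6 together cover every item (G5 ∪ G6 = {a, b, c, d, e, f, g, h, i}); total cost 5 + 2 = 7.
No covering selection has total cost below 7.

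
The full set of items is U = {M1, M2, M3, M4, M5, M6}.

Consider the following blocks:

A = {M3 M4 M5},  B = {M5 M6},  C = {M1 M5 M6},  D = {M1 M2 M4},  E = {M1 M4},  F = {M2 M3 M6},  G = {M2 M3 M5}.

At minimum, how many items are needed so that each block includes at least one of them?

Take H = {M4, M5, M6}. Each listed block contains at least one of these, so H is a hitting set of size 3.
No choice of 2 items meets every block, so 3 is the minimum.

3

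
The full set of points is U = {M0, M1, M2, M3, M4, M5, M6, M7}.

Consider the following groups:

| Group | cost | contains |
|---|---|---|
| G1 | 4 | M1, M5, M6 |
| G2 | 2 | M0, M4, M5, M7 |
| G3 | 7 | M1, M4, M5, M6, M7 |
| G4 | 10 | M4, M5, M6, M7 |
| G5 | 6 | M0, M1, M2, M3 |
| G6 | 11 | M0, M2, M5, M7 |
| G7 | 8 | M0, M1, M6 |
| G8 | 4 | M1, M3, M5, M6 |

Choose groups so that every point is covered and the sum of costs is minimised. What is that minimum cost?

12

G2, G5, G8 together cover every point (G2 ∪ G5 ∪ G8 = {M0, M1, M2, M3, M4, M5, M6, M7}); total cost 2 + 6 + 4 = 12.
No covering selection has total cost below 12.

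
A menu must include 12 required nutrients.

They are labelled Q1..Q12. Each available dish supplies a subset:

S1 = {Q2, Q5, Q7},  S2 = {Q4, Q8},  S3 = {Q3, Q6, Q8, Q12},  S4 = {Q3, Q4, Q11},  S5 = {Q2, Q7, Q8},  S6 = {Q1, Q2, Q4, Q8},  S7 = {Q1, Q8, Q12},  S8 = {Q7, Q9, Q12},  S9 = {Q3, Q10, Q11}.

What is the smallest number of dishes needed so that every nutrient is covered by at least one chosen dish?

S1 and S3 and S6 and S8 and S9 together: S1 ∪ S3 ∪ S6 ∪ S8 ∪ S9 = {Q1, Q2, Q3, Q4, Q5, Q6, Q7, Q8, Q9, Q10, Q11, Q12} — every nutrient is covered.
No 4 of the 9 dishes cover everything (all 126 combinations miss at least one nutrient), so 5 is optimal.

5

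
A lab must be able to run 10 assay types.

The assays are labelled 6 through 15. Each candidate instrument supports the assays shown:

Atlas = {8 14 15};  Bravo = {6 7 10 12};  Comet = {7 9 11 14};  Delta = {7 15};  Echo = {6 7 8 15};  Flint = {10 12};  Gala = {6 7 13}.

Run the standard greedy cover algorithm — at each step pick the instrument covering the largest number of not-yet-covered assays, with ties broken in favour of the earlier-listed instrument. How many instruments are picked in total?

4

Greedy: pick Bravo (covers 4 new) → pick Atlas (covers 3 new) → pick Comet (covers 2 new) → pick Gala (covers 1 new). Total picks: 4.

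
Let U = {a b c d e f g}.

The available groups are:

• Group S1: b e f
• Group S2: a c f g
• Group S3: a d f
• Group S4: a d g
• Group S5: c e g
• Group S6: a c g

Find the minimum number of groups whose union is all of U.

S1 and S3 and S5 together: S1 ∪ S3 ∪ S5 = {a, b, c, d, e, f, g} — every point is covered.
Only S1 contains b, so S1 is forced; the remaining 4 points need at least 2 more groups (each remaining group adds at most 3) — so at least 3 groups are needed, and 3 is optimal.

3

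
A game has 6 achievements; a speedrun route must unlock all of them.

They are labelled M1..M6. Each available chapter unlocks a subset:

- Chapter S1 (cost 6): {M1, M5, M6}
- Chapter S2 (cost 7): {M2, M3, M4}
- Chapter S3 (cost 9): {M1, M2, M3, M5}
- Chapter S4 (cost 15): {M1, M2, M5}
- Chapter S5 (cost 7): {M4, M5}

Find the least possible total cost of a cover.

S1, S2 together cover every achievement (S1 ∪ S2 = {M1, M2, M3, M4, M5, M6}); total cost 6 + 7 = 13.
No covering selection has total cost below 13.

13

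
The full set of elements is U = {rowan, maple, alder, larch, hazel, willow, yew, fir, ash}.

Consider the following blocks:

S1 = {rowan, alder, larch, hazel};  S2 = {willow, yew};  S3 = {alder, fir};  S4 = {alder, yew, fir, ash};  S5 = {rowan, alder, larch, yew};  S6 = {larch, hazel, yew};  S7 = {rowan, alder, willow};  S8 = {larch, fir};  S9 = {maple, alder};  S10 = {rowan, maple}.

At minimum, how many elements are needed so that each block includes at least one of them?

H = {rowan, alder, larch, willow} meets every block (each contains at least one member of H), and |H| = 4.
No choice of 3 elements meets every block, so 4 is the minimum.

4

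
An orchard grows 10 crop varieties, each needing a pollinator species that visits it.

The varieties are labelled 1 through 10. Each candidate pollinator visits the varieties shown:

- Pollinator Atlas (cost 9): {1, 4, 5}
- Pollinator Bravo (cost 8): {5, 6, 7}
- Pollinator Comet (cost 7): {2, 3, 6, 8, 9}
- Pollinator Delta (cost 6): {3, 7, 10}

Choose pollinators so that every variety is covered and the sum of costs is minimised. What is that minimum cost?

22

Atlas, Comet, Delta together cover every variety (Atlas ∪ Comet ∪ Delta = {1, 2, 3, 4, 5, 6, 7, 8, 9, 10}); total cost 9 + 7 + 6 = 22.
No covering selection has total cost below 22.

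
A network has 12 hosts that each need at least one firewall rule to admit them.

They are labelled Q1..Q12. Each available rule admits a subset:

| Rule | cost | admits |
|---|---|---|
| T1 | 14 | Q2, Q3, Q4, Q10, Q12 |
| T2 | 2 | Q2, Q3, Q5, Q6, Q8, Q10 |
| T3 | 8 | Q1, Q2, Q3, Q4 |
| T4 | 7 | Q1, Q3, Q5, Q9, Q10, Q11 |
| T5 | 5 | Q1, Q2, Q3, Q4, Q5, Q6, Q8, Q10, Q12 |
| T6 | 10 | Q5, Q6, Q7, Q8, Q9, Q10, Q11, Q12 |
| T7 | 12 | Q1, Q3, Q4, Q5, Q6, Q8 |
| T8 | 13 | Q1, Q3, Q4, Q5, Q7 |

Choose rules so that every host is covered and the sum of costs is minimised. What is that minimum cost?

T5, T6 together cover every host (T5 ∪ T6 = {Q1, Q2, Q3, Q4, Q5, Q6, Q7, Q8, Q9, Q10, Q11, Q12}); total cost 5 + 10 = 15.
The greedy pick T2, T5, T6 costs 17; no covering selection beats 15.

15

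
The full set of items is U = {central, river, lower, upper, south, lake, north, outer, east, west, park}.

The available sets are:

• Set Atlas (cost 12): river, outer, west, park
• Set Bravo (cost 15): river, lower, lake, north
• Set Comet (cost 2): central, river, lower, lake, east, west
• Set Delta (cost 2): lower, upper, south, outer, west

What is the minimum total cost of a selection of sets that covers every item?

Atlas, Bravo, Comet, Delta together cover every item (Atlas ∪ Bravo ∪ Comet ∪ Delta = {central, river, lower, upper, south, lake, north, outer, east, west, park}); total cost 12 + 15 + 2 + 2 = 31.
No covering selection has total cost below 31.

31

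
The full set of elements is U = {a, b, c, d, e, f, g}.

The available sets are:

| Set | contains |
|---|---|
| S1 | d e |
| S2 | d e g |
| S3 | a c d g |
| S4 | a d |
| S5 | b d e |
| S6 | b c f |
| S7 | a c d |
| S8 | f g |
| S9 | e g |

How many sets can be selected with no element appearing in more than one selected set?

S4, S6, S9 are pairwise disjoint (S4={a,d}; S6={b,c,f}; S9={e,g}).
Every remaining set overlaps one of these, and no 4 of the listed sets are pairwise disjoint, so 3 is the maximum.

3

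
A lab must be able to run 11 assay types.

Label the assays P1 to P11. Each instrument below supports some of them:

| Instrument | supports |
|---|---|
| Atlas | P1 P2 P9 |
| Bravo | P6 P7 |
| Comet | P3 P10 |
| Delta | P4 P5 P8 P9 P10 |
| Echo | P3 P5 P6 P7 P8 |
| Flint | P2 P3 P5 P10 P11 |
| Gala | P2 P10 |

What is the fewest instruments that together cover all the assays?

Take {Atlas, Delta, Echo, Flint}. Their union is {P1, P2, P3, P4, P5, P6, P7, P8, P9, P10, P11}, which is all 11 assays.
No 3 of the 7 instruments cover everything (all 35 combinations miss at least one assay), so 4 is optimal.

4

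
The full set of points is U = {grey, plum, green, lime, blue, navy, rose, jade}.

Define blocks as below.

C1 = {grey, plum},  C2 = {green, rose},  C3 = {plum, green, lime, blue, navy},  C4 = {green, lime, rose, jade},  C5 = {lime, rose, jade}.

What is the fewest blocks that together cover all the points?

3

C1 and C3 and C5 together: C1 ∪ C3 ∪ C5 = {grey, plum, green, lime, blue, navy, rose, jade} — every point is covered.
Only C1 contains grey, so C1 is forced; the remaining 6 points need at least 2 more blocks (each remaining block adds at most 4) — so at least 3 blocks are needed, and 3 is optimal.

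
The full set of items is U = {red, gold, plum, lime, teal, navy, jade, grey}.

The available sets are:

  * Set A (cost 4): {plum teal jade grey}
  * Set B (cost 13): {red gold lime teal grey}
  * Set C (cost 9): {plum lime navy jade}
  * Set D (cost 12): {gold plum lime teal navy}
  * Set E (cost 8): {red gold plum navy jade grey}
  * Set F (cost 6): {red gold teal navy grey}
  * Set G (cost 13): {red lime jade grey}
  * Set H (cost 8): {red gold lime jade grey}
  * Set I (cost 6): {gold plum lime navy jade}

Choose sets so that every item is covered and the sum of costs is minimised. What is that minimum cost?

12

F, I together cover every item (F ∪ I = {red, gold, plum, lime, teal, navy, jade, grey}); total cost 6 + 6 = 12.
The greedy pick A, F, I costs 16; no covering selection beats 12.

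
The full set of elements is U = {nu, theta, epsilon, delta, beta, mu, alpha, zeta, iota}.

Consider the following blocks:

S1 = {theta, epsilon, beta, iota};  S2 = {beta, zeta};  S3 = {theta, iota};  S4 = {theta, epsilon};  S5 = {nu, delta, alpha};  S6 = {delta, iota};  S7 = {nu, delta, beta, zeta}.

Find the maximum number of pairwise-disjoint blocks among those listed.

S2, S3, S5 are pairwise disjoint (S2={beta,zeta}; S3={theta,iota}; S5={nu,delta,alpha}).
Every remaining block overlaps one of these, and no 4 of the listed blocks are pairwise disjoint, so 3 is the maximum.

3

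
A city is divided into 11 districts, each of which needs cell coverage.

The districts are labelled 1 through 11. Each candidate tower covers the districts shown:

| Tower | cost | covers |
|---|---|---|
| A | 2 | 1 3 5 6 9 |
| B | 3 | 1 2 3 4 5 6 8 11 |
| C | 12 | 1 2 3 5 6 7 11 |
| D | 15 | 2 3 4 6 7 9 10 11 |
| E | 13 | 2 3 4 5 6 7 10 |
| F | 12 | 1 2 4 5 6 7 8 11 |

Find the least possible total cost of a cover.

18

A, B, E together cover every district (A ∪ B ∪ E = {1, 2, 3, 4, 5, 6, 7, 8, 9, 10, 11}); total cost 2 + 3 + 13 = 18.
No covering selection has total cost below 18.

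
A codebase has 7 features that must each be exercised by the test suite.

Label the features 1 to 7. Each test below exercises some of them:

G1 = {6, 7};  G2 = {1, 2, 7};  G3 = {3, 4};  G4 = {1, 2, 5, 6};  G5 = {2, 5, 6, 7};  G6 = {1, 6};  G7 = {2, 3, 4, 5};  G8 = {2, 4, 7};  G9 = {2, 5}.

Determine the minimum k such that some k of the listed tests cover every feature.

Take {G2, G3, G5}. Their union is {1, 2, 3, 4, 5, 6, 7}, which is all 7 features.
No 2 of the 9 tests cover everything (all 36 combinations miss at least one feature), so 3 is optimal.

3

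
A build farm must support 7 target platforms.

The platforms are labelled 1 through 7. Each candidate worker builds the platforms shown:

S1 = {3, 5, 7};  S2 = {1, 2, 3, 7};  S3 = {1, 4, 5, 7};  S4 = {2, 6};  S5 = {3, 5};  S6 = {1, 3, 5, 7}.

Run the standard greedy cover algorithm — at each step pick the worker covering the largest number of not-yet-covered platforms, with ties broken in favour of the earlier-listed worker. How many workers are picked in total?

Greedy: pick S2 (covers 4 new) → pick S3 (covers 2 new) → pick S4 (covers 1 new). Total picks: 3.

3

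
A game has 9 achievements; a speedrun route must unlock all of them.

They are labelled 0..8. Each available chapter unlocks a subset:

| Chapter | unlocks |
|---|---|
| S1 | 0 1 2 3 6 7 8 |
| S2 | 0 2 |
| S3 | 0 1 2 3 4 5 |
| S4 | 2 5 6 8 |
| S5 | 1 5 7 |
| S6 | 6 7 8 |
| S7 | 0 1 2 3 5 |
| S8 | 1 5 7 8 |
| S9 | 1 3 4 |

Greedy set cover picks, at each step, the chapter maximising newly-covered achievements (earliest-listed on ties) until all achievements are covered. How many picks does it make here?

Greedy: pick S1 (covers 7 new) → pick S3 (covers 2 new). Total picks: 2.

2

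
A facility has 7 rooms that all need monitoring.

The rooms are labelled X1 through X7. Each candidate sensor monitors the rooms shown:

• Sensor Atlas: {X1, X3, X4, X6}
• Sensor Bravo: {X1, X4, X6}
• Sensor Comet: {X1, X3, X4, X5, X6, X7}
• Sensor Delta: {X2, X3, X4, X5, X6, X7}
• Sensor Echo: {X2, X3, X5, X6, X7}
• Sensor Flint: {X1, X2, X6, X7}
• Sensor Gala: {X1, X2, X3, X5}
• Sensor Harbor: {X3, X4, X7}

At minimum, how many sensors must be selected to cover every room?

Take {Delta, Gala}. Their union is {X1, X2, X3, X4, X5, X6, X7}, which is all 7 rooms.
No single sensor has all 7 rooms (the largest, Comet, has 6), so 2 is optimal.

2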